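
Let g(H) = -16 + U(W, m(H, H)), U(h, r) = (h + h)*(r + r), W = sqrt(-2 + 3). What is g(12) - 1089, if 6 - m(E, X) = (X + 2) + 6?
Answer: -1161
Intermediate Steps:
m(E, X) = -2 - X (m(E, X) = 6 - ((X + 2) + 6) = 6 - ((2 + X) + 6) = 6 - (8 + X) = 6 + (-8 - X) = -2 - X)
W = 1 (W = sqrt(1) = 1)
U(h, r) = 4*h*r (U(h, r) = (2*h)*(2*r) = 4*h*r)
g(H) = -24 - 4*H (g(H) = -16 + 4*1*(-2 - H) = -16 + (-8 - 4*H) = -24 - 4*H)
g(12) - 1089 = (-24 - 4*12) - 1089 = (-24 - 48) - 1089 = -72 - 1089 = -1161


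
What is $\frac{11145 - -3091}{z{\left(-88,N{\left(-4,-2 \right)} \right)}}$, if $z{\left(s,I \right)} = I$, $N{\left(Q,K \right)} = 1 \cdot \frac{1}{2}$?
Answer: $28472$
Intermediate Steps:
$N{\left(Q,K \right)} = \frac{1}{2}$ ($N{\left(Q,K \right)} = 1 \cdot \frac{1}{2} = \frac{1}{2}$)
$\frac{11145 - -3091}{z{\left(-88,N{\left(-4,-2 \right)} \right)}} = \left(11145 - -3091\right) \frac{1}{\frac{1}{2}} = \left(11145 + 3091\right) 2 = 14236 \cdot 2 = 28472$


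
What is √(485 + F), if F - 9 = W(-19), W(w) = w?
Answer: 5*√19 ≈ 21.794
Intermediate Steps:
F = -10 (F = 9 - 19 = -10)
√(485 + F) = √(485 - 10) = √475 = 5*√19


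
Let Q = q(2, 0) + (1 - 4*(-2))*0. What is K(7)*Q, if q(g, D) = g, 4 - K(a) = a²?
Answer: -90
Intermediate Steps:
K(a) = 4 - a²
Q = 2 (Q = 2 + (1 - 4*(-2))*0 = 2 + (1 + 8)*0 = 2 + 9*0 = 2 + 0 = 2)
K(7)*Q = (4 - 1*7²)*2 = (4 - 1*49)*2 = (4 - 49)*2 = -45*2 = -90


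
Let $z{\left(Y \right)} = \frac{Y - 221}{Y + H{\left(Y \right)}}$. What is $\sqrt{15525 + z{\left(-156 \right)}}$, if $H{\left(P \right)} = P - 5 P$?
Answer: $\frac{\sqrt{558871}}{6} \approx 124.6$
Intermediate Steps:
$H{\left(P \right)} = - 4 P$
$z{\left(Y \right)} = - \frac{-221 + Y}{3 Y}$ ($z{\left(Y \right)} = \frac{Y - 221}{Y - 4 Y} = \frac{-221 + Y}{\left(-3\right) Y} = \left(-221 + Y\right) \left(- \frac{1}{3 Y}\right) = - \frac{-221 + Y}{3 Y}$)
$\sqrt{15525 + z{\left(-156 \right)}} = \sqrt{15525 + \frac{221 - -156}{3 \left(-156\right)}} = \sqrt{15525 + \frac{1}{3} \left(- \frac{1}{156}\right) \left(221 + 156\right)} = \sqrt{15525 + \frac{1}{3} \left(- \frac{1}{156}\right) 377} = \sqrt{15525 - \frac{29}{36}} = \sqrt{\frac{558871}{36}} = \frac{\sqrt{558871}}{6}$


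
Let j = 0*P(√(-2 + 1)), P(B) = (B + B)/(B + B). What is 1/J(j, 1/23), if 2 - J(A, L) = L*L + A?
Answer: 529/1057 ≈ 0.50047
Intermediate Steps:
P(B) = 1 (P(B) = (2*B)/((2*B)) = (2*B)*(1/(2*B)) = 1)
j = 0 (j = 0*1 = 0)
J(A, L) = 2 - A - L² (J(A, L) = 2 - (L*L + A) = 2 - (L² + A) = 2 - (A + L²) = 2 + (-A - L²) = 2 - A - L²)
1/J(j, 1/23) = 1/(2 - 1*0 - (1/23)²) = 1/(2 + 0 - (1/23)²) = 1/(2 + 0 - 1*1/529) = 1/(2 + 0 - 1/529) = 1/(1057/529) = 529/1057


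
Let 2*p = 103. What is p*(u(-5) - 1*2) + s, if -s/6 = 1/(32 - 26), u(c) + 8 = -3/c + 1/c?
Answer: -2477/5 ≈ -495.40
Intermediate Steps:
u(c) = -8 - 2/c (u(c) = -8 + (-3/c + 1/c) = -8 - 2/c)
p = 103/2 (p = (½)*103 = 103/2 ≈ 51.500)
s = -1 (s = -6/(32 - 26) = -6/6 = -6*⅙ = -1)
p*(u(-5) - 1*2) + s = 103*((-8 - 2/(-5)) - 1*2)/2 - 1 = 103*((-8 - 2*(-⅕)) - 2)/2 - 1 = 103*((-8 + ⅖) - 2)/2 - 1 = 103*(-38/5 - 2)/2 - 1 = (103/2)*(-48/5) - 1 = -2472/5 - 1 = -2477/5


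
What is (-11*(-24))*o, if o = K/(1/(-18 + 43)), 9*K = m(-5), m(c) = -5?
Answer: -11000/3 ≈ -3666.7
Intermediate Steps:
K = -5/9 (K = (⅑)*(-5) = -5/9 ≈ -0.55556)
o = -125/9 (o = -5/(9*(1/(-18 + 43))) = -5/(9*(1/25)) = -5/(9*1/25) = -5/9*25 = -125/9 ≈ -13.889)
(-11*(-24))*o = -11*(-24)*(-125/9) = 264*(-125/9) = -11000/3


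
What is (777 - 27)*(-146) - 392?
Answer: -109892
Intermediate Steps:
(777 - 27)*(-146) - 392 = 750*(-146) - 392 = -109500 - 392 = -109892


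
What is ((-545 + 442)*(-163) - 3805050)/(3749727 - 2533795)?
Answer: -3788261/1215932 ≈ -3.1155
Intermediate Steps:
((-545 + 442)*(-163) - 3805050)/(3749727 - 2533795) = (-103*(-163) - 3805050)/1215932 = (16789 - 3805050)*(1/1215932) = -3788261*1/1215932 = -3788261/1215932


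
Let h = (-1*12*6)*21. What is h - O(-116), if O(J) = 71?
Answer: -1583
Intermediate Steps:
h = -1512 (h = -12*6*21 = -72*21 = -1512)
h - O(-116) = -1512 - 1*71 = -1512 - 71 = -1583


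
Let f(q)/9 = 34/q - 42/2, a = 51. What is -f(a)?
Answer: 183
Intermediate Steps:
f(q) = -189 + 306/q (f(q) = 9*(34/q - 42/2) = 9*(34/q - 42*½) = 9*(34/q - 21) = 9*(-21 + 34/q) = -189 + 306/q)
-f(a) = -(-189 + 306/51) = -(-189 + 306*(1/51)) = -(-189 + 6) = -1*(-183) = 183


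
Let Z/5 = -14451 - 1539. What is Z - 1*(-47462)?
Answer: -32488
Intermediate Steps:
Z = -79950 (Z = 5*(-14451 - 1539) = 5*(-15990) = -79950)
Z - 1*(-47462) = -79950 - 1*(-47462) = -79950 + 47462 = -32488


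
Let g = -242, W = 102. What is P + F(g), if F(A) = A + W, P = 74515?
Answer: 74375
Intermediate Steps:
F(A) = 102 + A (F(A) = A + 102 = 102 + A)
P + F(g) = 74515 + (102 - 242) = 74515 - 140 = 74375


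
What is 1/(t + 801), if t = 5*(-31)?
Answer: 1/646 ≈ 0.0015480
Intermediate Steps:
t = -155
1/(t + 801) = 1/(-155 + 801) = 1/646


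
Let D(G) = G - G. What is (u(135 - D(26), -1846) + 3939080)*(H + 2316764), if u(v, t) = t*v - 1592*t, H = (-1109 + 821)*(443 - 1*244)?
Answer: 14977233991304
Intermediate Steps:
D(G) = 0
H = -57312 (H = -288*(443 - 244) = -288*199 = -57312)
u(v, t) = -1592*t + t*v
(u(135 - D(26), -1846) + 3939080)*(H + 2316764) = (-1846*(-1592 + (135 - 1*0)) + 3939080)*(-57312 + 2316764) = (-1846*(-1592 + (135 + 0)) + 3939080)*2259452 = (-1846*(-1592 + 135) + 3939080)*2259452 = (-1846*(-1457) + 3939080)*2259452 = (2689622 + 3939080)*2259452 = 6628702*2259452 = 14977233991304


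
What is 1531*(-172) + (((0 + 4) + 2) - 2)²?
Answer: -263316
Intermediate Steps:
1531*(-172) + (((0 + 4) + 2) - 2)² = -263332 + ((4 + 2) - 2)² = -263332 + (6 - 2)² = -263332 + 4² = -263332 + 16 = -263316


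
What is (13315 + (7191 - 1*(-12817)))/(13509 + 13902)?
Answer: 33323/27411 ≈ 1.2157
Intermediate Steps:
(13315 + (7191 - 1*(-12817)))/(13509 + 13902) = (13315 + (7191 + 12817))/27411 = (13315 + 20008)*(1/27411) = 33323*(1/27411) = 33323/27411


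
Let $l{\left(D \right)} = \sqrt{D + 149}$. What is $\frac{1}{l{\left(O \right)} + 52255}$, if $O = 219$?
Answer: $\frac{52255}{2730584657} - \frac{4 \sqrt{23}}{2730584657} \approx 1.913 \cdot 10^{-5}$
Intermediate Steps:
$l{\left(D \right)} = \sqrt{149 + D}$
$\frac{1}{l{\left(O \right)} + 52255} = \frac{1}{\sqrt{149 + 219} + 52255} = \frac{1}{\sqrt{368} + 52255} = \frac{1}{4 \sqrt{23} + 52255} = \frac{1}{52255 + 4 \sqrt{23}}$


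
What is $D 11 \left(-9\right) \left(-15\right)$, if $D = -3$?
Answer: $-4455$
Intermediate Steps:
$D 11 \left(-9\right) \left(-15\right) = \left(-3\right) 11 \left(-9\right) \left(-15\right) = \left(-33\right) \left(-9\right) \left(-15\right) = 297 \left(-15\right) = -4455$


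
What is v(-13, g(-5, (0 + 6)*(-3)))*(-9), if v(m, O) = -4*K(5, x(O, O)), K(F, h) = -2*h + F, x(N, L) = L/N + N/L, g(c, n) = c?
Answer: 36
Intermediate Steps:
K(F, h) = F - 2*h
v(m, O) = -4 (v(m, O) = -4*(5 - 2*(O/O + O/O)) = -4*(5 - 2*(1 + 1)) = -4*(5 - 2*2) = -4*(5 - 4) = -4*1 = -4)
v(-13, g(-5, (0 + 6)*(-3)))*(-9) = -4*(-9) = 36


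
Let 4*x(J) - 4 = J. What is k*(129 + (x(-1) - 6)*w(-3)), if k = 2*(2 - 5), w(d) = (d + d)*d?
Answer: -207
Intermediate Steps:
x(J) = 1 + J/4
w(d) = 2*d² (w(d) = (2*d)*d = 2*d²)
k = -6 (k = 2*(-3) = -6)
k*(129 + (x(-1) - 6)*w(-3)) = -6*(129 + ((1 + (¼)*(-1)) - 6)*(2*(-3)²)) = -6*(129 + ((1 - ¼) - 6)*(2*9)) = -6*(129 + (¾ - 6)*18) = -6*(129 - 21/4*18) = -6*(129 - 189/2) = -6*69/2 = -207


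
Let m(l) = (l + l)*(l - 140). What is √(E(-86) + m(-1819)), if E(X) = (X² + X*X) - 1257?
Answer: √7140377 ≈ 2672.1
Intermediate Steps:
E(X) = -1257 + 2*X² (E(X) = (X² + X²) - 1257 = 2*X² - 1257 = -1257 + 2*X²)
m(l) = 2*l*(-140 + l) (m(l) = (2*l)*(-140 + l) = 2*l*(-140 + l))
√(E(-86) + m(-1819)) = √((-1257 + 2*(-86)²) + 2*(-1819)*(-140 - 1819)) = √((-1257 + 2*7396) + 2*(-1819)*(-1959)) = √((-1257 + 14792) + 7126842) = √(13535 + 7126842) = √7140377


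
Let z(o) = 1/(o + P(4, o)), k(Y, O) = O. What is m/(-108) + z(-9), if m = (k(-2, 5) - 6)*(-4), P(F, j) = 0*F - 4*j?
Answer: 0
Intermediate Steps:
P(F, j) = -4*j (P(F, j) = 0 - 4*j = -4*j)
z(o) = -1/(3*o) (z(o) = 1/(o - 4*o) = 1/(-3*o) = -1/(3*o))
m = 4 (m = (5 - 6)*(-4) = -1*(-4) = 4)
m/(-108) + z(-9) = 4/(-108) - ⅓/(-9) = -1/108*4 - ⅓*(-⅑) = -1/27 + 1/27 = 0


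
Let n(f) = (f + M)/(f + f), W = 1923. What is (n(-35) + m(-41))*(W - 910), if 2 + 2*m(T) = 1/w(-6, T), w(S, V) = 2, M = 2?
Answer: -39507/140 ≈ -282.19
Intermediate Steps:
n(f) = (2 + f)/(2*f) (n(f) = (f + 2)/(f + f) = (2 + f)/((2*f)) = (2 + f)*(1/(2*f)) = (2 + f)/(2*f))
m(T) = -3/4 (m(T) = -1 + (1/2)/2 = -1 + (1/2)*(1/2) = -1 + 1/4 = -3/4)
(n(-35) + m(-41))*(W - 910) = ((1/2)*(2 - 35)/(-35) - 3/4)*(1923 - 910) = ((1/2)*(-1/35)*(-33) - 3/4)*1013 = (33/70 - 3/4)*1013 = -39/140*1013 = -39507/140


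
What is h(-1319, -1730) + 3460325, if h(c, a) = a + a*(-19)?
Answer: 3491465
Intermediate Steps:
h(c, a) = -18*a (h(c, a) = a - 19*a = -18*a)
h(-1319, -1730) + 3460325 = -18*(-1730) + 3460325 = 31140 + 3460325 = 3491465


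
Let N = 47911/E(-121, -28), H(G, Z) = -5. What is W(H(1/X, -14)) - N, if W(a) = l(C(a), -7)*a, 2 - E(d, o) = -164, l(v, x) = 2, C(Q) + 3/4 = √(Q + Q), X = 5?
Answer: -49571/166 ≈ -298.62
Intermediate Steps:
C(Q) = -¾ + √2*√Q (C(Q) = -¾ + √(Q + Q) = -¾ + √(2*Q) = -¾ + √2*√Q)
E(d, o) = 166 (E(d, o) = 2 - 1*(-164) = 2 + 164 = 166)
W(a) = 2*a
N = 47911/166 ≈ 288.62
W(H(1/X, -14)) - N = 2*(-5) - 1*47911/166 = -10 - 47911/166 = -49571/166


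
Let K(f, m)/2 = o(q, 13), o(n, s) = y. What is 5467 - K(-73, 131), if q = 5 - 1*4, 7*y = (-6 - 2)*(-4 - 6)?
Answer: 38109/7 ≈ 5444.1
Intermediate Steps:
y = 80/7 (y = ((-6 - 2)*(-4 - 6))/7 = (-8*(-10))/7 = (⅐)*80 = 80/7 ≈ 11.429)
q = 1 (q = 5 - 4 = 1)
o(n, s) = 80/7
K(f, m) = 160/7 (K(f, m) = 2*(80/7) = 160/7)
5467 - K(-73, 131) = 5467 - 1*160/7 = 5467 - 160/7 = 38109/7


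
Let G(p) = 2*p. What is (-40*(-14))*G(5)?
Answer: 5600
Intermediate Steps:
(-40*(-14))*G(5) = (-40*(-14))*(2*5) = 560*10 = 5600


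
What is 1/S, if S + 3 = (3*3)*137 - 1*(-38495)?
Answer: 1/39725 ≈ 2.5173e-5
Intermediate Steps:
S = 39725 (S = -3 + ((3*3)*137 - 1*(-38495)) = -3 + (9*137 + 38495) = -3 + (1233 + 38495) = -3 + 39728 = 39725)
1/S = 1/39725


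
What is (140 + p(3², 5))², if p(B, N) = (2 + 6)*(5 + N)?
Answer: 48400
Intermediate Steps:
p(B, N) = 40 + 8*N (p(B, N) = 8*(5 + N) = 40 + 8*N)
(140 + p(3², 5))² = (140 + (40 + 8*5))² = (140 + (40 + 40))² = (140 + 80)² = 220² = 48400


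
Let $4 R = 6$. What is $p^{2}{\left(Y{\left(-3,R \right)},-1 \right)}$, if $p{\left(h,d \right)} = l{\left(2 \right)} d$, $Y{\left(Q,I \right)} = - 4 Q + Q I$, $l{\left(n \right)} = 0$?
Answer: $0$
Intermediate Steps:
$R = \frac{3}{2}$ ($R = \frac{1}{4} \cdot 6 = \frac{3}{2} \approx 1.5$)
$Y{\left(Q,I \right)} = - 4 Q + I Q$
$p{\left(h,d \right)} = 0$ ($p{\left(h,d \right)} = 0 d = 0$)
$p^{2}{\left(Y{\left(-3,R \right)},-1 \right)} = 0^{2} = 0$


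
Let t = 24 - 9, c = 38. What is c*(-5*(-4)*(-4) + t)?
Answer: -2470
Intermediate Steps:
t = 15
c*(-5*(-4)*(-4) + t) = 38*(-5*(-4)*(-4) + 15) = 38*(20*(-4) + 15) = 38*(-80 + 15) = 38*(-65) = -2470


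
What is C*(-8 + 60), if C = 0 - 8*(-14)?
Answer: 5824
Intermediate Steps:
C = 112 (C = 0 + 112 = 112)
C*(-8 + 60) = 112*(-8 + 60) = 112*52 = 5824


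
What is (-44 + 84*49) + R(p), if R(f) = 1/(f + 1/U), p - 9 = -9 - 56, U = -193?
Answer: 44014055/10809 ≈ 4072.0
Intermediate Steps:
p = -56 (p = 9 + (-9 - 56) = 9 - 65 = -56)
R(f) = 1/(-1/193 + f) (R(f) = 1/(f + 1/(-193)) = 1/(f - 1/193) = 1/(-1/193 + f))
(-44 + 84*49) + R(p) = (-44 + 84*49) + 193/(-1 + 193*(-56)) = (-44 + 4116) + 193/(-1 - 10808) = 4072 + 193/(-10809) = 4072 + 193*(-1/10809) = 4072 - 193/10809 = 44014055/10809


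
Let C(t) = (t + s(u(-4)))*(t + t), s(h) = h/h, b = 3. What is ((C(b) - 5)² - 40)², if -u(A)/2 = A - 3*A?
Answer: 103041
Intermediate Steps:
u(A) = 4*A (u(A) = -2*(A - 3*A) = -(-4)*A = 4*A)
s(h) = 1
C(t) = 2*t*(1 + t) (C(t) = (t + 1)*(t + t) = (1 + t)*(2*t) = 2*t*(1 + t))
((C(b) - 5)² - 40)² = ((2*3*(1 + 3) - 5)² - 40)² = ((2*3*4 - 5)² - 40)² = ((24 - 5)² - 40)² = (19² - 40)² = (361 - 40)² = 321² = 103041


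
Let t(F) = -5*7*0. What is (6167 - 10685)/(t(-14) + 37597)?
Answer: -4518/37597 ≈ -0.12017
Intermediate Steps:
t(F) = 0 (t(F) = -35*0 = 0)
(6167 - 10685)/(t(-14) + 37597) = (6167 - 10685)/(0 + 37597) = -4518/37597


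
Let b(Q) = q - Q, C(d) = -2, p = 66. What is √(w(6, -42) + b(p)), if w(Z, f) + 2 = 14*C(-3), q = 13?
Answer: I*√83 ≈ 9.1104*I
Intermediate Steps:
b(Q) = 13 - Q
w(Z, f) = -30 (w(Z, f) = -2 + 14*(-2) = -2 - 28 = -30)
√(w(6, -42) + b(p)) = √(-30 + (13 - 1*66)) = √(-30 + (13 - 66)) = √(-30 - 53) = √(-83) = I*√83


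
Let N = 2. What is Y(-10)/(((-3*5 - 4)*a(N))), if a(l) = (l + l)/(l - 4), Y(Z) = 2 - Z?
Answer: 6/19 ≈ 0.31579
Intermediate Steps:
a(l) = 2*l/(-4 + l) (a(l) = (2*l)/(-4 + l) = 2*l/(-4 + l))
Y(-10)/(((-3*5 - 4)*a(N))) = (2 - 1*(-10))/(((-3*5 - 4)*(2*2/(-4 + 2)))) = (2 + 10)/(((-15 - 4)*(2*2/(-2)))) = 12/((-38*2*(-1)/2)) = 12/((-19*(-2))) = 12/38 = 12*(1/38) = 6/19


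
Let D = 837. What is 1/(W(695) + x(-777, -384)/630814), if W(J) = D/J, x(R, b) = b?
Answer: 219207865/263862219 ≈ 0.83077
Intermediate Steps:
W(J) = 837/J
1/(W(695) + x(-777, -384)/630814) = 1/(837/695 - 384/630814) = 1/(837*(1/695) - 384*1/630814) = 1/(837/695 - 192/315407) = 1/(263862219/219207865) = 219207865/263862219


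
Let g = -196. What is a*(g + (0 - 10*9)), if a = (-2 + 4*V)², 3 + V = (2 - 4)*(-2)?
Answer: -1144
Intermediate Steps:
V = 1 (V = -3 + (2 - 4)*(-2) = -3 - 2*(-2) = -3 + 4 = 1)
a = 4 (a = (-2 + 4*1)² = (-2 + 4)² = 2² = 4)
a*(g + (0 - 10*9)) = 4*(-196 + (0 - 10*9)) = 4*(-196 + (0 - 90)) = 4*(-196 - 90) = 4*(-286) = -1144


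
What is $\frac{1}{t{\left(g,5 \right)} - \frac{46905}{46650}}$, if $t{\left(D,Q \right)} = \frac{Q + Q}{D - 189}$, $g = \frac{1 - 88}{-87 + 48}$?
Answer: $- \frac{943885}{999582} \approx -0.94428$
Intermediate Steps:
$g = \frac{29}{13}$ ($g = - \frac{87}{-39} = \left(-87\right) \left(- \frac{1}{39}\right) = \frac{29}{13} \approx 2.2308$)
$t{\left(D,Q \right)} = \frac{2 Q}{-189 + D}$
$\frac{1}{t{\left(g,5 \right)} - \frac{46905}{46650}} = \frac{1}{2 \cdot 5 \frac{1}{-189 + \frac{29}{13}} - \frac{46905}{46650}} = \frac{1}{2 \cdot 5 \frac{1}{- \frac{2428}{13}} - \frac{3127}{3110}} = \frac{1}{2 \cdot 5 \left(- \frac{13}{2428}\right) - \frac{3127}{3110}} = \frac{1}{- \frac{65}{1214} - \frac{3127}{3110}} = \frac{1}{- \frac{999582}{943885}} = - \frac{943885}{999582}$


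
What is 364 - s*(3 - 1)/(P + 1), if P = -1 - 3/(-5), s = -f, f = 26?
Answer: 1352/3 ≈ 450.67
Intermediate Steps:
s = -26 (s = -1*26 = -26)
P = -⅖ (P = -1 - 3*(-⅕) = -1 + ⅗ = -⅖ ≈ -0.40000)
364 - s*(3 - 1)/(P + 1) = 364 - (-26)*(3 - 1)/(-⅖ + 1) = 364 - (-26)*2/(⅗) = 364 - (-26)*2*(5/3) = 364 - (-26)*10/3 = 364 - 1*(-260/3) = 364 + 260/3 = 1352/3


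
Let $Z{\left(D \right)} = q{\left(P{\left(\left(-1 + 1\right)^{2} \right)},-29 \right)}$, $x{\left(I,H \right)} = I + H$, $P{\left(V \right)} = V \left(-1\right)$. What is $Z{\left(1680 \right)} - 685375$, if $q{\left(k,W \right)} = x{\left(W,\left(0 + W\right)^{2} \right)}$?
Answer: $-684563$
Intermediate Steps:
$P{\left(V \right)} = - V$
$x{\left(I,H \right)} = H + I$
$q{\left(k,W \right)} = W + W^{2}$ ($q{\left(k,W \right)} = \left(0 + W\right)^{2} + W = W^{2} + W = W + W^{2}$)
$Z{\left(D \right)} = 812$ ($Z{\left(D \right)} = - 29 \left(1 - 29\right) = \left(-29\right) \left(-28\right) = 812$)
$Z{\left(1680 \right)} - 685375 = 812 - 685375 = -684563$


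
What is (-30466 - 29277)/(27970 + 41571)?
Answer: -59743/69541 ≈ -0.85911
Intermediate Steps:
(-30466 - 29277)/(27970 + 41571) = -59743/69541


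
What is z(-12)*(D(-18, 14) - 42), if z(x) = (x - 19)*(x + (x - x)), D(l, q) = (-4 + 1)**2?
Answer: -12276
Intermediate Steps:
D(l, q) = 9 (D(l, q) = (-3)**2 = 9)
z(x) = x*(-19 + x) (z(x) = (-19 + x)*(x + 0) = (-19 + x)*x = x*(-19 + x))
z(-12)*(D(-18, 14) - 42) = (-12*(-19 - 12))*(9 - 42) = -12*(-31)*(-33) = 372*(-33) = -12276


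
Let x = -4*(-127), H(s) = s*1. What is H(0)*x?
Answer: 0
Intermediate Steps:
H(s) = s
x = 508
H(0)*x = 0*508 = 0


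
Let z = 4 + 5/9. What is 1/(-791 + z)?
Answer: -9/7078 ≈ -0.0012715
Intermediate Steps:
z = 41/9 (z = 4 + 5*(⅑) = 4 + 5/9 = 41/9 ≈ 4.5556)
1/(-791 + z) = 1/(-791 + 41/9) = 1/(-7078/9) = -9/7078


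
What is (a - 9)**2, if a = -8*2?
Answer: 625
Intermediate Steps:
a = -16
(a - 9)**2 = (-16 - 9)**2 = (-25)**2 = 625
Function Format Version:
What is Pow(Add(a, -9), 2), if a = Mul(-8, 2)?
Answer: 625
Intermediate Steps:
a = -16
Pow(Add(a, -9), 2) = Pow(Add(-16, -9), 2) = Pow(-25, 2) = 625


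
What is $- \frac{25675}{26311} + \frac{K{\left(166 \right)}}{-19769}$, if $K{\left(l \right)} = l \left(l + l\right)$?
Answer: $- \frac{1957620907}{520142159} \approx -3.7636$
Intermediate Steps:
$K{\left(l \right)} = 2 l^{2}$ ($K{\left(l \right)} = l 2 l = 2 l^{2}$)
$- \frac{25675}{26311} + \frac{K{\left(166 \right)}}{-19769} = - \frac{25675}{26311} + \frac{2 \cdot 166^{2}}{-19769} = \left(-25675\right) \frac{1}{26311} + 2 \cdot 27556 \left(- \frac{1}{19769}\right) = - \frac{25675}{26311} + 55112 \left(- \frac{1}{19769}\right) = - \frac{25675}{26311} - \frac{55112}{19769} = - \frac{1957620907}{520142159}$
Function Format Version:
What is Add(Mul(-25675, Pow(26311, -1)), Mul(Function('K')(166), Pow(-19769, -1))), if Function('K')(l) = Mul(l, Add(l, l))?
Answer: Rational(-1957620907, 520142159) ≈ -3.7636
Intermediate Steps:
Function('K')(l) = Mul(2, Pow(l, 2)) (Function('K')(l) = Mul(l, Mul(2, l)) = Mul(2, Pow(l, 2)))
Add(Mul(-25675, Pow(26311, -1)), Mul(Function('K')(166), Pow(-19769, -1))) = Add(Mul(-25675, Pow(26311, -1)), Mul(Mul(2, Pow(166, 2)), Pow(-19769, -1))) = Add(Mul(-25675, Rational(1, 26311)), Mul(Mul(2, 27556), Rational(-1, 19769))) = Add(Rational(-25675, 26311), Mul(55112, Rational(-1, 19769))) = Add(Rational(-25675, 26311), Rational(-55112, 19769)) = Rational(-1957620907, 520142159)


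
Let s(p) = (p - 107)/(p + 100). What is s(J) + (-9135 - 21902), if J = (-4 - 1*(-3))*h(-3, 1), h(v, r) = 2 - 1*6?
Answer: -3227951/104 ≈ -31038.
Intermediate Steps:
h(v, r) = -4 (h(v, r) = 2 - 6 = -4)
J = 4 (J = (-4 - 1*(-3))*(-4) = (-4 + 3)*(-4) = -1*(-4) = 4)
s(p) = (-107 + p)/(100 + p)
s(J) + (-9135 - 21902) = (-107 + 4)/(100 + 4) + (-9135 - 21902) = -103/104 - 31037 = -3227951/104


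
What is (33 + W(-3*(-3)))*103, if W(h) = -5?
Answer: 2884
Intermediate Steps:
(33 + W(-3*(-3)))*103 = (33 - 5)*103 = 28*103 = 2884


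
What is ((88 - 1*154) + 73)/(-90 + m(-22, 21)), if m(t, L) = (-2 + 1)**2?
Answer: -7/89 ≈ -0.078652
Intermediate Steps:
m(t, L) = 1 (m(t, L) = (-1)**2 = 1)
((88 - 1*154) + 73)/(-90 + m(-22, 21)) = ((88 - 1*154) + 73)/(-90 + 1) = ((88 - 154) + 73)/(-89) = (-66 + 73)*(-1/89) = 7*(-1/89) = -7/89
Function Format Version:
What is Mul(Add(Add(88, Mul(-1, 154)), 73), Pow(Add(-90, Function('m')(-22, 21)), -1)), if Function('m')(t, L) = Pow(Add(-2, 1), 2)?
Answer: Rational(-7, 89) ≈ -0.078652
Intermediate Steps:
Function('m')(t, L) = 1 (Function('m')(t, L) = Pow(-1, 2) = 1)
Mul(Add(Add(88, Mul(-1, 154)), 73), Pow(Add(-90, Function('m')(-22, 21)), -1)) = Mul(Add(Add(88, Mul(-1, 154)), 73), Pow(Add(-90, 1), -1)) = Mul(Add(Add(88, -154), 73), Pow(-89, -1)) = Mul(Add(-66, 73), Rational(-1, 89)) = Mul(7, Rational(-1, 89)) = Rational(-7, 89)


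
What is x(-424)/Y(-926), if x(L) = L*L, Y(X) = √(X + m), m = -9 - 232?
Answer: -179776*I*√1167/1167 ≈ -5262.5*I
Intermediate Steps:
m = -241
Y(X) = √(-241 + X) (Y(X) = √(X - 241) = √(-241 + X))
x(L) = L²
x(-424)/Y(-926) = (-424)²/(√(-241 - 926)) = 179776/(√(-1167)) = 179776/((I*√1167)) = 179776*(-I*√1167/1167) = -179776*I*√1167/1167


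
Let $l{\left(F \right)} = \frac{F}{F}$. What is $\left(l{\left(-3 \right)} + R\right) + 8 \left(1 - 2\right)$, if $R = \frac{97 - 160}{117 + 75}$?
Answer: $- \frac{469}{64} \approx -7.3281$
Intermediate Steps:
$l{\left(F \right)} = 1$
$R = - \frac{21}{64}$ ($R = - \frac{63}{192} = \left(-63\right) \frac{1}{192} = - \frac{21}{64} \approx -0.32813$)
$\left(l{\left(-3 \right)} + R\right) + 8 \left(1 - 2\right) = \left(1 - \frac{21}{64}\right) + 8 \left(1 - 2\right) = \frac{43}{64} + 8 \left(1 + \left(-3 + 1\right)\right) = \frac{43}{64} + 8 \left(1 - 2\right) = \frac{43}{64} + 8 \left(-1\right) = \frac{43}{64} - 8 = - \frac{469}{64}$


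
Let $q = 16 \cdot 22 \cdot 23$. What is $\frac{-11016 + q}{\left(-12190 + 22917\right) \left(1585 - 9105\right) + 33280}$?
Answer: $\frac{73}{2015844} \approx 3.6213 \cdot 10^{-5}$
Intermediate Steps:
$q = 8096$ ($q = 352 \cdot 23 = 8096$)
$\frac{-11016 + q}{\left(-12190 + 22917\right) \left(1585 - 9105\right) + 33280} = \frac{-11016 + 8096}{\left(-12190 + 22917\right) \left(1585 - 9105\right) + 33280} = - \frac{2920}{10727 \left(-7520\right) + 33280} = - \frac{2920}{-80667040 + 33280} = - \frac{2920}{-80633760} = \left(-2920\right) \left(- \frac{1}{80633760}\right) = \frac{73}{2015844}$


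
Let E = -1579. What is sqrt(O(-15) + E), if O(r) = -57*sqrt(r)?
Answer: sqrt(-1579 - 57*I*sqrt(15)) ≈ 2.7711 - 39.833*I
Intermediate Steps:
sqrt(O(-15) + E) = sqrt(-57*I*sqrt(15) - 1579) = sqrt(-1579 - 57*I*sqrt(15))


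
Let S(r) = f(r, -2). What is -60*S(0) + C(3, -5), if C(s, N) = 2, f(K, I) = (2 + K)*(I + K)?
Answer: 242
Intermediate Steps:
S(r) = -4 + r² (S(r) = r² + 2*(-2) + 2*r - 2*r = r² - 4 + 2*r - 2*r = -4 + r²)
-60*S(0) + C(3, -5) = -60*(-4 + 0²) + 2 = -60*(-4 + 0) + 2 = -60*(-4) + 2 = 240 + 2 = 242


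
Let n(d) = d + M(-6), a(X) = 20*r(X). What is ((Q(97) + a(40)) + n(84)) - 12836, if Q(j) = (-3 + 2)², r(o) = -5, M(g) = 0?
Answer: -12851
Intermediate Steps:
Q(j) = 1 (Q(j) = (-1)² = 1)
a(X) = -100 (a(X) = 20*(-5) = -100)
n(d) = d (n(d) = d + 0 = d)
((Q(97) + a(40)) + n(84)) - 12836 = ((1 - 100) + 84) - 12836 = (-99 + 84) - 12836 = -15 - 12836 = -12851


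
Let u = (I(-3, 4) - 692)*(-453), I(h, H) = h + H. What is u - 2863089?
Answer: -2550066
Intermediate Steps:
I(h, H) = H + h
u = 313023 (u = ((4 - 3) - 692)*(-453) = (1 - 692)*(-453) = -691*(-453) = 313023)
u - 2863089 = 313023 - 2863089 = -2550066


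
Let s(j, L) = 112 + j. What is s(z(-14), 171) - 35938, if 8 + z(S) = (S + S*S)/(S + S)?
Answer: -71681/2 ≈ -35841.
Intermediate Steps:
z(S) = -8 + (S + S**2)/(2*S) (z(S) = -8 + (S + S*S)/(S + S) = -8 + (S + S**2)/((2*S)) = -8 + (S + S**2)*(1/(2*S)) = -8 + (S + S**2)/(2*S))
s(z(-14), 171) - 35938 = (112 + (-15/2 + (1/2)*(-14))) - 35938 = (112 + (-15/2 - 7)) - 35938 = (112 - 29/2) - 35938 = 195/2 - 35938 = -71681/2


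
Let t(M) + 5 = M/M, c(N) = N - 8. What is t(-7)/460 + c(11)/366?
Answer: -7/14030 ≈ -0.00049893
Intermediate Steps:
c(N) = -8 + N
t(M) = -4 (t(M) = -5 + M/M = -5 + 1 = -4)
t(-7)/460 + c(11)/366 = -4/460 + (-8 + 11)/366 = -4*1/460 + 3*(1/366) = -1/115 + 1/122 = -7/14030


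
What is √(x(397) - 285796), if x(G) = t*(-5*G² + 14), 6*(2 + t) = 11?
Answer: I*√617830/2 ≈ 393.01*I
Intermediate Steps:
t = -⅙ (t = -2 + (⅙)*11 = -2 + 11/6 = -⅙ ≈ -0.16667)
x(G) = -7/3 + 5*G²/6 (x(G) = -(-5*G² + 14)/6 = -(14 - 5*G²)/6 = -7/3 + 5*G²/6)
√(x(397) - 285796) = √((-7/3 + (⅚)*397²) - 285796) = √((-7/3 + (⅚)*157609) - 285796) = √((-7/3 + 788045/6) - 285796) = √(262677/2 - 285796) = √(-308915/2) = I*√617830/2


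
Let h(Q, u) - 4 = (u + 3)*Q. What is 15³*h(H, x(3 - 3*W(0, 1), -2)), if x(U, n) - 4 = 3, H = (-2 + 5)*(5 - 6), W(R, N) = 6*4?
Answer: -87750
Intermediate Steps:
W(R, N) = 24
H = -3 (H = 3*(-1) = -3)
x(U, n) = 7 (x(U, n) = 4 + 3 = 7)
h(Q, u) = 4 + Q*(3 + u) (h(Q, u) = 4 + (u + 3)*Q = 4 + (3 + u)*Q = 4 + Q*(3 + u))
15³*h(H, x(3 - 3*W(0, 1), -2)) = 15³*(4 + 3*(-3) - 3*7) = 3375*(4 - 9 - 21) = 3375*(-26) = -87750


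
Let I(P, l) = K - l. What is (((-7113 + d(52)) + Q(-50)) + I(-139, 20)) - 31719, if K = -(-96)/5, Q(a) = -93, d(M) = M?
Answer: -194369/5 ≈ -38874.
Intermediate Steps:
K = 96/5 (K = -(-96)/5 = -4*(-24/5) = 96/5 ≈ 19.200)
I(P, l) = 96/5 - l
(((-7113 + d(52)) + Q(-50)) + I(-139, 20)) - 31719 = (((-7113 + 52) - 93) + (96/5 - 1*20)) - 31719 = ((-7061 - 93) + (96/5 - 20)) - 31719 = (-7154 - 4/5) - 31719 = -35774/5 - 31719 = -194369/5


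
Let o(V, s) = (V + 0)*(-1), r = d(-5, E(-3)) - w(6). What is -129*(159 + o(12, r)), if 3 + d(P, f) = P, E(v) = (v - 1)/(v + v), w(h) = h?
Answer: -18963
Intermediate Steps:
E(v) = (-1 + v)/(2*v) (E(v) = (-1 + v)/((2*v)) = (-1 + v)*(1/(2*v)) = (-1 + v)/(2*v))
d(P, f) = -3 + P
r = -14 (r = (-3 - 5) - 1*6 = -8 - 6 = -14)
o(V, s) = -V (o(V, s) = V*(-1) = -V)
-129*(159 + o(12, r)) = -129*(159 - 1*12) = -129*(159 - 12) = -129*147 = -18963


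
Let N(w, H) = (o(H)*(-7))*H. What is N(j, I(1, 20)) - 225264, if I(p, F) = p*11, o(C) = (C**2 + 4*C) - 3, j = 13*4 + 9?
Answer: -237738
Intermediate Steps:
j = 61 (j = 52 + 9 = 61)
o(C) = -3 + C**2 + 4*C
I(p, F) = 11*p
N(w, H) = H*(21 - 28*H - 7*H**2) (N(w, H) = ((-3 + H**2 + 4*H)*(-7))*H = (21 - 28*H - 7*H**2)*H = H*(21 - 28*H - 7*H**2))
N(j, I(1, 20)) - 225264 = 7*(11*1)*(3 - (11*1)**2 - 44) - 225264 = 7*11*(3 - 1*11**2 - 4*11) - 225264 = 7*11*(3 - 1*121 - 44) - 225264 = 7*11*(3 - 121 - 44) - 225264 = 7*11*(-162) - 225264 = -12474 - 225264 = -237738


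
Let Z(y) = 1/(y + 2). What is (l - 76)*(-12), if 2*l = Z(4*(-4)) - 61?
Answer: 8949/7 ≈ 1278.4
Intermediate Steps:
Z(y) = 1/(2 + y)
l = -855/28 (l = (1/(2 + 4*(-4)) - 61)/2 = (1/(2 - 16) - 61)/2 = (1/(-14) - 61)/2 = (-1/14 - 61)/2 = (½)*(-855/14) = -855/28 ≈ -30.536)
(l - 76)*(-12) = (-855/28 - 76)*(-12) = -2983/28*(-12) = 8949/7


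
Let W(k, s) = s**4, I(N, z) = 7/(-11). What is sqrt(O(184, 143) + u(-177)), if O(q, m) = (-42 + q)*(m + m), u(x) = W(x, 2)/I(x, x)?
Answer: 22*sqrt(4109)/7 ≈ 201.46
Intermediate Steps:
I(N, z) = -7/11 (I(N, z) = 7*(-1/11) = -7/11)
u(x) = -176/7 (u(x) = 2**4/(-7/11) = 16*(-11/7) = -176/7)
O(q, m) = 2*m*(-42 + q) (O(q, m) = (-42 + q)*(2*m) = 2*m*(-42 + q))
sqrt(O(184, 143) + u(-177)) = sqrt(2*143*(-42 + 184) - 176/7) = sqrt(2*143*142 - 176/7) = sqrt(40612 - 176/7) = sqrt(284108/7) = 22*sqrt(4109)/7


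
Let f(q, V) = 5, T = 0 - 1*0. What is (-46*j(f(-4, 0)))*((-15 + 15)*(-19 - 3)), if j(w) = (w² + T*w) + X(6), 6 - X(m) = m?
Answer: 0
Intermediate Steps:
X(m) = 6 - m
T = 0 (T = 0 + 0 = 0)
j(w) = w² (j(w) = (w² + 0*w) + (6 - 1*6) = (w² + 0) + (6 - 6) = w² + 0 = w²)
(-46*j(f(-4, 0)))*((-15 + 15)*(-19 - 3)) = (-46*5²)*((-15 + 15)*(-19 - 3)) = (-46*25)*(0*(-22)) = -1150*0 = 0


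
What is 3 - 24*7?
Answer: -165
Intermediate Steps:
3 - 24*7 = 3 - 168 = -165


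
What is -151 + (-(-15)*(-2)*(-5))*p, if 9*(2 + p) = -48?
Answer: -1251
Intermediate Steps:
p = -22/3 (p = -2 + (⅑)*(-48) = -2 - 16/3 = -22/3 ≈ -7.3333)
-151 + (-(-15)*(-2)*(-5))*p = -151 + (-(-15)*(-2)*(-5))*(-22/3) = -151 + (-3*10*(-5))*(-22/3) = -151 - 30*(-5)*(-22/3) = -151 + 150*(-22/3) = -151 - 1100 = -1251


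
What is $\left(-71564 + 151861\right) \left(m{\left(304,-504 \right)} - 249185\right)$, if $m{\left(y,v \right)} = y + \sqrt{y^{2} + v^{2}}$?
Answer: $-19984397657 + 642376 \sqrt{5413} \approx -1.9937 \cdot 10^{10}$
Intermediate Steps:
$m{\left(y,v \right)} = y + \sqrt{v^{2} + y^{2}}$
$\left(-71564 + 151861\right) \left(m{\left(304,-504 \right)} - 249185\right) = \left(-71564 + 151861\right) \left(\left(304 + \sqrt{\left(-504\right)^{2} + 304^{2}}\right) - 249185\right) = 80297 \left(\left(304 + \sqrt{254016 + 92416}\right) - 249185\right) = 80297 \left(\left(304 + \sqrt{346432}\right) - 249185\right) = 80297 \left(\left(304 + 8 \sqrt{5413}\right) - 249185\right) = 80297 \left(-248881 + 8 \sqrt{5413}\right) = -19984397657 + 642376 \sqrt{5413}$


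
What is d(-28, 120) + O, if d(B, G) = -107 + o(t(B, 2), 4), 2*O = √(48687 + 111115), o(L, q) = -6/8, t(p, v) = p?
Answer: -431/4 + √159802/2 ≈ 92.126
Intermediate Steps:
o(L, q) = -¾ (o(L, q) = -6*⅛ = -¾)
O = √159802/2 (O = √(48687 + 111115)/2 = √159802/2 ≈ 199.88)
d(B, G) = -431/4 (d(B, G) = -107 - ¾ = -431/4)
d(-28, 120) + O = -431/4 + √159802/2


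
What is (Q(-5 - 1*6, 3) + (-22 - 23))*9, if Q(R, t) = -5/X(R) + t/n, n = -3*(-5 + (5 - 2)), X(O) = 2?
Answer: -423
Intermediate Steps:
n = 6 (n = -3*(-5 + 3) = -3*(-2) = 6)
Q(R, t) = -5/2 + t/6
(Q(-5 - 1*6, 3) + (-22 - 23))*9 = ((-5/2 + (⅙)*3) + (-22 - 23))*9 = ((-5/2 + ½) - 45)*9 = (-2 - 45)*9 = -47*9 = -423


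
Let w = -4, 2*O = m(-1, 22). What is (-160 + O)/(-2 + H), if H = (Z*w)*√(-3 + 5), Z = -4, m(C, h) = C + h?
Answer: -299/508 - 598*√2/127 ≈ -7.2476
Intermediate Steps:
O = 21/2 (O = (-1 + 22)/2 = (½)*21 = 21/2 ≈ 10.500)
H = 16*√2 (H = (-4*(-4))*√(-3 + 5) = 16*√2 ≈ 22.627)
(-160 + O)/(-2 + H) = (-160 + 21/2)/(-2 + 16*√2) = -299/(2*(-2 + 16*√2))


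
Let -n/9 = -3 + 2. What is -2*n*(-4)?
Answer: 72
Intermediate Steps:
n = 9 (n = -9*(-3 + 2) = -9*(-1) = 9)
-2*n*(-4) = -2*9*(-4) = -18*(-4) = 72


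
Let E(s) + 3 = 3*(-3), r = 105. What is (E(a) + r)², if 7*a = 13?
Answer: 8649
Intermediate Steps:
a = 13/7 (a = (⅐)*13 = 13/7 ≈ 1.8571)
E(s) = -12 (E(s) = -3 + 3*(-3) = -3 - 9 = -12)
(E(a) + r)² = (-12 + 105)² = 93² = 8649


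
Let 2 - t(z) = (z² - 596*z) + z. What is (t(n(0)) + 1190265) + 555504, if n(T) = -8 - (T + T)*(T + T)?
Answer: 1740947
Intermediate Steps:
n(T) = -8 - 4*T² (n(T) = -8 - 2*T*2*T = -8 - 4*T²)
t(z) = 2 - z² + 595*z (t(z) = 2 - ((z² - 596*z) + z) = 2 - (z² - 595*z) = 2 + (-z² + 595*z) = 2 - z² + 595*z)
(t(n(0)) + 1190265) + 555504 = ((2 - (-8 - 4*0²)² + 595*(-8 - 4*0²)) + 1190265) + 555504 = ((2 - (-8 - 4*0)² + 595*(-8 - 4*0)) + 1190265) + 555504 = ((2 - (-8 + 0)² + 595*(-8 + 0)) + 1190265) + 555504 = ((2 - 1*(-8)² + 595*(-8)) + 1190265) + 555504 = ((2 - 1*64 - 4760) + 1190265) + 555504 = ((2 - 64 - 4760) + 1190265) + 555504 = (-4822 + 1190265) + 555504 = 1185443 + 555504 = 1740947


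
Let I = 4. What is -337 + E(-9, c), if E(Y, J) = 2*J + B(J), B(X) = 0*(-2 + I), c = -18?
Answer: -373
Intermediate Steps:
B(X) = 0 (B(X) = 0*(-2 + 4) = 0*2 = 0)
E(Y, J) = 2*J (E(Y, J) = 2*J + 0 = 2*J)
-337 + E(-9, c) = -337 + 2*(-18) = -337 - 36 = -373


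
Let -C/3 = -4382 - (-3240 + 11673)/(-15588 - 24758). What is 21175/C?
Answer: 854326550/530363217 ≈ 1.6108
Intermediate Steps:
C = 530363217/40346 (C = -3*(-4382 - (-3240 + 11673)/(-15588 - 24758)) = -3*(-4382 - 8433/(-40346)) = -3*(-4382 - 8433*(-1)/40346) = -3*(-4382 - 1*(-8433/40346)) = -3*(-4382 + 8433/40346) = -3*(-176787739/40346) = 530363217/40346 ≈ 13145.)
21175/C = 21175/(530363217/40346) = 21175*(40346/530363217) = 854326550/530363217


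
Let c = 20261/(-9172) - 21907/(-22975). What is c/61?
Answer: -264565471/12854328700 ≈ -0.020582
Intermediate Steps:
c = -264565471/210726700 (c = 20261*(-1/9172) - 21907*(-1/22975) = -20261/9172 + 21907/22975 = -264565471/210726700 ≈ -1.2555)
c/61 = -264565471/210726700/61 = (1/61)*(-264565471/210726700) = -264565471/12854328700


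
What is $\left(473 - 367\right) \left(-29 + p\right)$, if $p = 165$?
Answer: $14416$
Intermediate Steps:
$\left(473 - 367\right) \left(-29 + p\right) = \left(473 - 367\right) \left(-29 + 165\right) = 106 \cdot 136 = 14416$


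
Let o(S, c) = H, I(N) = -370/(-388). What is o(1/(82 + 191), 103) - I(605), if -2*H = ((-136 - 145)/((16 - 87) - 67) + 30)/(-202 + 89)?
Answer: -2456053/3025236 ≈ -0.81186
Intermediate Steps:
H = 4421/31188 (H = -((-136 - 145)/((16 - 87) - 67) + 30)/(2*(-202 + 89)) = -(-281/(-71 - 67) + 30)/(2*(-113)) = -(-281/(-138) + 30)*(-1)/(2*113) = -(-281*(-1/138) + 30)*(-1)/(2*113) = -(281/138 + 30)*(-1)/(2*113) = -4421*(-1)/(276*113) = -1/2*(-4421/15594) = 4421/31188 ≈ 0.14175)
I(N) = 185/194 (I(N) = -370*(-1/388) = 185/194)
o(S, c) = 4421/31188
o(1/(82 + 191), 103) - I(605) = 4421/31188 - 1*185/194 = 4421/31188 - 185/194 = -2456053/3025236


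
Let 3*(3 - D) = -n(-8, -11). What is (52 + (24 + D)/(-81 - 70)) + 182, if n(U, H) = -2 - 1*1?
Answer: 35308/151 ≈ 233.83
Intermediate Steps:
n(U, H) = -3 (n(U, H) = -2 - 1 = -3)
D = 2 (D = 3 - (-1)*(-3)/3 = 3 - ⅓*3 = 3 - 1 = 2)
(52 + (24 + D)/(-81 - 70)) + 182 = (52 + (24 + 2)/(-81 - 70)) + 182 = (52 + 26/(-151)) + 182 = (52 + 26*(-1/151)) + 182 = (52 - 26/151) + 182 = 7826/151 + 182 = 35308/151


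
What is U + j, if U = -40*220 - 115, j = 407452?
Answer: 398537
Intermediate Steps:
U = -8915 (U = -8800 - 115 = -8915)
U + j = -8915 + 407452 = 398537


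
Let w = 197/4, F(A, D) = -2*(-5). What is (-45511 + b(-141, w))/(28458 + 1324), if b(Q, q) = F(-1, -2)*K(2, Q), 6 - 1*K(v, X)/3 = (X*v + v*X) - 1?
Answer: -28381/29782 ≈ -0.95296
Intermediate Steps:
K(v, X) = 21 - 6*X*v (K(v, X) = 18 - 3*((X*v + v*X) - 1) = 18 - 3*((X*v + X*v) - 1) = 18 - 3*(2*X*v - 1) = 18 - 3*(-1 + 2*X*v) = 18 + (3 - 6*X*v) = 21 - 6*X*v)
F(A, D) = 10
w = 197/4 (w = 197*(¼) = 197/4 ≈ 49.250)
b(Q, q) = 210 - 120*Q (b(Q, q) = 10*(21 - 6*Q*2) = 10*(21 - 12*Q) = 210 - 120*Q)
(-45511 + b(-141, w))/(28458 + 1324) = (-45511 + (210 - 120*(-141)))/(28458 + 1324) = (-45511 + (210 + 16920))/29782 = (-45511 + 17130)*(1/29782) = -28381*1/29782 = -28381/29782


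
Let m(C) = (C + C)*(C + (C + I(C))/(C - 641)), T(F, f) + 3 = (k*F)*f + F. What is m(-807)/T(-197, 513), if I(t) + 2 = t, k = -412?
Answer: 117713055/3768142346 ≈ 0.031239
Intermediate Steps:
I(t) = -2 + t
T(F, f) = -3 + F - 412*F*f (T(F, f) = -3 + ((-412*F)*f + F) = -3 + (-412*F*f + F) = -3 + (F - 412*F*f) = -3 + F - 412*F*f)
m(C) = 2*C*(C + (-2 + 2*C)/(-641 + C)) (m(C) = (C + C)*(C + (C + (-2 + C))/(C - 641)) = (2*C)*(C + (-2 + 2*C)/(-641 + C)) = 2*C*(C + (-2 + 2*C)/(-641 + C)))
m(-807)/T(-197, 513) = (2*(-807)*(-2 + (-807)² - 639*(-807))/(-641 - 807))/(-3 - 197 - 412*(-197)*513) = (2*(-807)*(-2 + 651249 + 515673)/(-1448))/(-3 - 197 + 41637132) = (2*(-807)*(-1/1448)*1166920)/41636932 = (235426110/181)*(1/41636932) = 117713055/3768142346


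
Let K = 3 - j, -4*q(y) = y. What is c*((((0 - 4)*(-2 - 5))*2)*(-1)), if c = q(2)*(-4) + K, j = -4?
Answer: -504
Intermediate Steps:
q(y) = -y/4
K = 7 (K = 3 - 1*(-4) = 3 + 4 = 7)
c = 9 (c = -¼*2*(-4) + 7 = -½*(-4) + 7 = 2 + 7 = 9)
c*((((0 - 4)*(-2 - 5))*2)*(-1)) = 9*((((0 - 4)*(-2 - 5))*2)*(-1)) = 9*((-4*(-7)*2)*(-1)) = 9*((28*2)*(-1)) = 9*(56*(-1)) = 9*(-56) = -504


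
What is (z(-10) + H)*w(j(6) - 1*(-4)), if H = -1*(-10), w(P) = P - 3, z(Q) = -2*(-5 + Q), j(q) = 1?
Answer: 80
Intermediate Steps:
z(Q) = 10 - 2*Q
w(P) = -3 + P
H = 10
(z(-10) + H)*w(j(6) - 1*(-4)) = ((10 - 2*(-10)) + 10)*(-3 + (1 - 1*(-4))) = ((10 + 20) + 10)*(-3 + (1 + 4)) = (30 + 10)*(-3 + 5) = 40*2 = 80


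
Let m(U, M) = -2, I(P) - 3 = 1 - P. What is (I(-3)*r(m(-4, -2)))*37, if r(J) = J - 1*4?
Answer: -1554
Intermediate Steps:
I(P) = 4 - P (I(P) = 3 + (1 - P) = 4 - P)
r(J) = -4 + J (r(J) = J - 4 = -4 + J)
(I(-3)*r(m(-4, -2)))*37 = ((4 - 1*(-3))*(-4 - 2))*37 = ((4 + 3)*(-6))*37 = (7*(-6))*37 = -42*37 = -1554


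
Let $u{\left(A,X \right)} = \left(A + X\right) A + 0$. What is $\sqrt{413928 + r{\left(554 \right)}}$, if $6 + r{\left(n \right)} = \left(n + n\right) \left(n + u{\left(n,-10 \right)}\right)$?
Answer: $\sqrt{334952362} \approx 18302.0$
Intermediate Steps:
$u{\left(A,X \right)} = A \left(A + X\right)$ ($u{\left(A,X \right)} = A \left(A + X\right) + 0 = A \left(A + X\right)$)
$r{\left(n \right)} = -6 + 2 n \left(n + n \left(-10 + n\right)\right)$ ($r{\left(n \right)} = -6 + \left(n + n\right) \left(n + n \left(n - 10\right)\right) = -6 + 2 n \left(n + n \left(-10 + n\right)\right)$)
$\sqrt{413928 + r{\left(554 \right)}} = \sqrt{413928 - \left(6 - 340062928 + 5524488\right)} = \sqrt{413928 - -334538434} = \sqrt{413928 + 334538434} = \sqrt{334952362}$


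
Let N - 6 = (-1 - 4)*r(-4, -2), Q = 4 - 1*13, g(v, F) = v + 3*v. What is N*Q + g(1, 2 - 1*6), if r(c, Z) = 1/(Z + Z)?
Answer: -245/4 ≈ -61.250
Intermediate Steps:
r(c, Z) = 1/(2*Z)
g(v, F) = 4*v
Q = -9 (Q = 4 - 13 = -9)
N = 29/4 (N = 6 + (-1 - 4)*((½)/(-2)) = 6 - 5*(-1)/(2*2) = 6 - 5*(-¼) = 6 + 5/4 = 29/4 ≈ 7.2500)
N*Q + g(1, 2 - 1*6) = (29/4)*(-9) + 4*1 = -261/4 + 4 = -245/4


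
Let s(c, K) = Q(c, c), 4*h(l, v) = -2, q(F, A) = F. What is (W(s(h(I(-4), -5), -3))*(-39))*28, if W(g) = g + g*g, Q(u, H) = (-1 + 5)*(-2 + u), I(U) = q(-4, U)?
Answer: -98280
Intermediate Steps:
I(U) = -4
h(l, v) = -½ (h(l, v) = (¼)*(-2) = -½)
Q(u, H) = -8 + 4*u (Q(u, H) = 4*(-2 + u) = -8 + 4*u)
s(c, K) = -8 + 4*c
W(g) = g + g²
(W(s(h(I(-4), -5), -3))*(-39))*28 = (((-8 + 4*(-½))*(1 + (-8 + 4*(-½))))*(-39))*28 = (((-8 - 2)*(1 + (-8 - 2)))*(-39))*28 = (-10*(1 - 10)*(-39))*28 = (-10*(-9)*(-39))*28 = (90*(-39))*28 = -3510*28 = -98280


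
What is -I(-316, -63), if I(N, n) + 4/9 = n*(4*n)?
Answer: -142880/9 ≈ -15876.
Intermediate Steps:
I(N, n) = -4/9 + 4*n**2 (I(N, n) = -4/9 + n*(4*n) = -4/9 + 4*n**2)
-I(-316, -63) = -(-4/9 + 4*(-63)**2) = -(-4/9 + 4*3969) = -(-4/9 + 15876) = -1*142880/9 = -142880/9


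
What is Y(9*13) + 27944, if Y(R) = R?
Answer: 28061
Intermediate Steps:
Y(9*13) + 27944 = 9*13 + 27944 = 117 + 27944 = 28061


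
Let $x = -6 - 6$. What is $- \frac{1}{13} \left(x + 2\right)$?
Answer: $\frac{10}{13} \approx 0.76923$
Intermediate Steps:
$x = -12$
$- \frac{1}{13} \left(x + 2\right) = - \frac{1}{13} \left(-12 + 2\right) = \left(-1\right) \frac{1}{13} \left(-10\right) = \left(- \frac{1}{13}\right) \left(-10\right) = \frac{10}{13}$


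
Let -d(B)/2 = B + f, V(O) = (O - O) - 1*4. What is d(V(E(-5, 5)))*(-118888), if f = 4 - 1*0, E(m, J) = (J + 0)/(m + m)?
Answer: 0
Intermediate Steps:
E(m, J) = J/(2*m) (E(m, J) = J/((2*m)) = J*(1/(2*m)) = J/(2*m))
V(O) = -4 (V(O) = 0 - 4 = -4)
f = 4 (f = 4 + 0 = 4)
d(B) = -8 - 2*B (d(B) = -2*(B + 4) = -2*(4 + B) = -8 - 2*B)
d(V(E(-5, 5)))*(-118888) = (-8 - 2*(-4))*(-118888) = (-8 + 8)*(-118888) = 0*(-118888) = 0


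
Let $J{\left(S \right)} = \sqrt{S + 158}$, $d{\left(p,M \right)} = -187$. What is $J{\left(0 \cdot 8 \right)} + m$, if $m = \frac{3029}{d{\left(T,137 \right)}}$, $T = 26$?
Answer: $- \frac{3029}{187} + \sqrt{158} \approx -3.6281$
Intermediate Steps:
$m = - \frac{3029}{187}$ ($m = \frac{3029}{-187} = 3029 \left(- \frac{1}{187}\right) = - \frac{3029}{187} \approx -16.198$)
$J{\left(S \right)} = \sqrt{158 + S}$
$J{\left(0 \cdot 8 \right)} + m = \sqrt{158 + 0 \cdot 8} - \frac{3029}{187} = \sqrt{158 + 0} - \frac{3029}{187} = \sqrt{158} - \frac{3029}{187} = - \frac{3029}{187} + \sqrt{158}$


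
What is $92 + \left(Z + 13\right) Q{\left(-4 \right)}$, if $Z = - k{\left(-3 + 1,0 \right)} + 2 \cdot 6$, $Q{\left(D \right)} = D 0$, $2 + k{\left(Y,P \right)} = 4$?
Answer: $92$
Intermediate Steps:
$k{\left(Y,P \right)} = 2$ ($k{\left(Y,P \right)} = -2 + 4 = 2$)
$Q{\left(D \right)} = 0$
$Z = 10$ ($Z = \left(-1\right) 2 + 2 \cdot 6 = -2 + 12 = 10$)
$92 + \left(Z + 13\right) Q{\left(-4 \right)} = 92 + \left(10 + 13\right) 0 = 92 + 23 \cdot 0 = 92 + 0 = 92$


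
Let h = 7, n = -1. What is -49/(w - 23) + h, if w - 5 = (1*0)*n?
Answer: 175/18 ≈ 9.7222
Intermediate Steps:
w = 5 (w = 5 + (1*0)*(-1) = 5 + 0*(-1) = 5 + 0 = 5)
-49/(w - 23) + h = -49/(5 - 23) + 7 = -49/(-18) + 7 = -49*(-1/18) + 7 = 49/18 + 7 = 175/18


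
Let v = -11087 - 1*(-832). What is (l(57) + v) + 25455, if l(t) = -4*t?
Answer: 14972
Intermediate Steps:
v = -10255 (v = -11087 + 832 = -10255)
(l(57) + v) + 25455 = (-4*57 - 10255) + 25455 = (-228 - 10255) + 25455 = -10483 + 25455 = 14972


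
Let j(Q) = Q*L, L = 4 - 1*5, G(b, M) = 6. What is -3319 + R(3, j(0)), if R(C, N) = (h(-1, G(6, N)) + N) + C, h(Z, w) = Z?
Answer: -3317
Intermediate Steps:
L = -1 (L = 4 - 5 = -1)
j(Q) = -Q (j(Q) = Q*(-1) = -Q)
R(C, N) = -1 + C + N (R(C, N) = (-1 + N) + C = -1 + C + N)
-3319 + R(3, j(0)) = -3319 + (-1 + 3 - 1*0) = -3319 + (-1 + 3 + 0) = -3319 + 2 = -3317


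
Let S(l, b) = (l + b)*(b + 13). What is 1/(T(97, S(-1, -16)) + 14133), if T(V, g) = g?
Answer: 1/14184 ≈ 7.0502e-5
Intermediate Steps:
S(l, b) = (13 + b)*(b + l) (S(l, b) = (b + l)*(13 + b) = (13 + b)*(b + l))
1/(T(97, S(-1, -16)) + 14133) = 1/(((-16)**2 + 13*(-16) + 13*(-1) - 16*(-1)) + 14133) = 1/((256 - 208 - 13 + 16) + 14133) = 1/(51 + 14133) = 1/14184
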